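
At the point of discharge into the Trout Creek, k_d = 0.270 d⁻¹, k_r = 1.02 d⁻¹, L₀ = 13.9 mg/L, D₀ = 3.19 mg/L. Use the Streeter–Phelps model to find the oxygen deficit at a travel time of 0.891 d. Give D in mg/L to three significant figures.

D ≈ 3.20 mg/L

k_d L₀/(k_r−k_d) = 0.270×13.9/(1.02−0.270) = 3.753/0.7500 = 5.004 mg/L.
e^(−k_d t) = e^(−0.270×0.8910) = 0.7862; e^(−k_r t) = e^(−1.02×0.8910) = 0.4030.
D = 5.004 × (0.7862 − 0.4030) + 3.19 × 0.4030 = 1.917 + 1.286 = 3.203 mg/L.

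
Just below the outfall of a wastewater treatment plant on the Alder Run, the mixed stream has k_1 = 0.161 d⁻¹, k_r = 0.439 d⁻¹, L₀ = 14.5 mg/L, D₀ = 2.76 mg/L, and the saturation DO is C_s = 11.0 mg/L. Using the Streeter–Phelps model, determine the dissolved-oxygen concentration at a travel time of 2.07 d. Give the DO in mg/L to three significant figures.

DO ≈ 7.25 mg/L

k_1 L₀/(k_r−k_1) = 0.161×14.5/(0.439−0.161) = 2.335/0.2780 = 8.397 mg/L.
e^(−k_1 t) = e^(−0.161×2.070) = 0.7166; e^(−k_r t) = e^(−0.439×2.070) = 0.4030.
D = 8.397 × (0.7166 − 0.4030) + 2.76 × 0.4030 = 2.633 + 1.112 = 3.745 mg/L.
DO = C_s − D = 11.0 − 3.745 = 7.255 mg/L.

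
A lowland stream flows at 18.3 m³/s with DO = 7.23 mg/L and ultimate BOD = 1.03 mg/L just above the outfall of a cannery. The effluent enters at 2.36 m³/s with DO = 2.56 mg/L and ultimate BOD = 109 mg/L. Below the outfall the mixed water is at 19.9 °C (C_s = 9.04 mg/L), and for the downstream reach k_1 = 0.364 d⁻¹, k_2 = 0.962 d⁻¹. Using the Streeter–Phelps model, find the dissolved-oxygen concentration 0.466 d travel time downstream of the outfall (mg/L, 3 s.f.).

Mixed DO = (18.3×7.23 + 2.36×2.56)/(18.3+2.36) = 138.4/20.66 = 6.697 mg/L.
Mixed L₀ = (18.3×1.03 + 2.36×109)/(20.66) = 276.1/20.66 = 13.36 mg/L.
Initial deficit D₀ = C_s − DO₀ = 9.04 − 6.697 = 2.343 mg/L.
D(0.466) = [0.364×13.36/(0.962−0.364)](e^(−0.364×0.466) − e^(−0.962×0.466)) + 2.343 e^(−0.962×0.466)
= 8.134 × (0.8440 − 0.6387) + 2.343 × 0.6387 = 3.166 mg/L.
DO = 9.04 − 3.166 = 5.874 mg/L.

DO ≈ 5.87 mg/L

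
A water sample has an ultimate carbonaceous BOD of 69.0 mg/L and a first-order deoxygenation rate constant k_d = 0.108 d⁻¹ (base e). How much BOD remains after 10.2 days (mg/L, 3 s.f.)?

L_t = L₀ e^(−k_d t) = 69.0 × e^(−0.108×10.2) = 69.0 × 0.3323 = 22.93 mg/L.

L ≈ 22.9 mg/L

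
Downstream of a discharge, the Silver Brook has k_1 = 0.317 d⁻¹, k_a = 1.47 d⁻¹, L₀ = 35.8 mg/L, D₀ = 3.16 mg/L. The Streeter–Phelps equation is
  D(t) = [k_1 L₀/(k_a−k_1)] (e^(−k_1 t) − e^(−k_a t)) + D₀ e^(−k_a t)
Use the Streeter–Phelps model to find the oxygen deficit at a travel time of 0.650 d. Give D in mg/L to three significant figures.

k_1 L₀/(k_a−k_1) = 0.317×35.8/(1.47−0.317) = 11.35/1.153 = 9.843 mg/L.
e^(−k_1 t) = e^(−0.317×0.6500) = 0.8138; e^(−k_a t) = e^(−1.47×0.6500) = 0.3846.
D = 9.843 × (0.8138 − 0.3846) + 3.16 × 0.3846 = 4.224 + 1.215 = 5.440 mg/L.

D ≈ 5.44 mg/L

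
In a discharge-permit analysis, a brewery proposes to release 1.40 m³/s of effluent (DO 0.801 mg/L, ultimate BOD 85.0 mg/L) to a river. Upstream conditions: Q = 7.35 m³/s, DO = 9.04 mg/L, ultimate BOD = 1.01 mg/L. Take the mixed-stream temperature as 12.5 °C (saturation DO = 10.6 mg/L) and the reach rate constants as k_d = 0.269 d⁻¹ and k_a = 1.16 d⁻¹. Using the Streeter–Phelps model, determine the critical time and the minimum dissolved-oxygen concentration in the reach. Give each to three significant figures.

t_c ≈ 0.430 d; minimum DO ≈ 7.62 mg/L

Mixed DO = (7.35×9.04 + 1.40×0.801)/(7.35+1.40) = 67.57/8.750 = 7.722 mg/L.
Mixed L₀ = (7.35×1.01 + 1.40×85.0)/(8.750) = 126.4/8.750 = 14.45 mg/L.
Initial deficit D₀ = C_s − DO₀ = 10.6 − 7.722 = 2.878 mg/L.
t_c = (1/0.8910) ln[(1.16/0.269)(1 − 2.878×0.8910/(0.269×14.45))] = 1.122 × ln(1.467) = 0.4300 d.
D_c = (0.269/1.16) × 14.45 × e^(−0.269×0.4300) = 0.2319 × 14.45 × 0.8908 = 2.985 mg/L.
Minimum DO = 10.6 − 2.985 = 7.615 mg/L.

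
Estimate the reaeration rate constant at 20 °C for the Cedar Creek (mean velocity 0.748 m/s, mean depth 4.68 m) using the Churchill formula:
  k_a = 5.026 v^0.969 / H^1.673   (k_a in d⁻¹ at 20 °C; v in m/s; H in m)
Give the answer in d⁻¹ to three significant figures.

k_a = 5.026 × 0.748^0.969 / 4.68^1.673 = 5.026 × 0.7548 / 13.22 = 0.2869 d⁻¹.

k_a ≈ 0.287 d⁻¹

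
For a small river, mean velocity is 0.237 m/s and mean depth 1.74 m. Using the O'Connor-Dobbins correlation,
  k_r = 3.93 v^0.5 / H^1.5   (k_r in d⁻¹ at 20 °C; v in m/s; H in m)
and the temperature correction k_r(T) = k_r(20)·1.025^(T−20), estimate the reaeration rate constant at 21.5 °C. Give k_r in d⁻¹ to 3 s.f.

k_r ≈ 0.865 d⁻¹

k_r(20) = 3.93 × 0.237^0.5 / 1.74^1.5 = 3.93 × 0.4868 / 2.295 = 0.8336 d⁻¹.
k_r(21.5) = 0.8336 × 1.025^(21.5−20) = 0.8336 × 1.038 = 0.8650 d⁻¹.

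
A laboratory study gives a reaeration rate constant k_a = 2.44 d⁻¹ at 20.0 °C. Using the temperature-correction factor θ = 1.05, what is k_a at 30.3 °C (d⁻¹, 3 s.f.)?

k_a(T₂) = k_a(T₁) · θ^(T₂−T₁) = 2.44 × 1.05^(30.3−20.0)
= 2.44 × 1.05^10.3 = 2.44 × 1.653 = 4.033 d⁻¹.

k_a ≈ 4.03 d⁻¹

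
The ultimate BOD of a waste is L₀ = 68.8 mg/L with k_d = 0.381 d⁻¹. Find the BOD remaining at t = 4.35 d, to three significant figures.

L ≈ 13.1 mg/L

L_t = L₀ e^(−k_d t) = 68.8 × e^(−0.381×4.35) = 68.8 × 0.1906 = 13.12 mg/L.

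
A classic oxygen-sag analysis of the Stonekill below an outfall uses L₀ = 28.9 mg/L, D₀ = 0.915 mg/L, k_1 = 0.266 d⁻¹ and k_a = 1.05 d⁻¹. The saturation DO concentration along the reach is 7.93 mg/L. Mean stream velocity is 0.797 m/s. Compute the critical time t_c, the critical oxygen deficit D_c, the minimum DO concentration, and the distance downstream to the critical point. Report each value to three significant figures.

t_c ≈ 1.63 d; D_c ≈ 4.75 mg/L; min DO ≈ 3.18 mg/L; x_c ≈ 112 km

t_c = [1/(k_a−k_1)] ln[(k_a/k_1)(1 − D₀(k_a−k_1)/(k_1 L₀))]
= [1/(1.05−0.266)] ln[(1.05/0.266)(1 − 0.915×0.7840/(0.266×28.9))]
= (1/0.7840) ln[3.947 × 0.9067] = 1.276 × ln(3.579) = 1.276 × 1.275 = 1.626 d.
L(t_c) = L₀ e^(−k_1 t_c) = 28.9 × 0.6488 = 18.75 mg/L, and at the critical point k_a D_c = k_1 L, so D_c = (0.266/1.05) × 18.75 = 4.750 mg/L.
Minimum DO = C_s − D_c = 7.93 − 4.750 = 3.180 mg/L.
x_c = v t_c = 0.797 m/s × 1.626 d × 86400 s/d = 112000 m ≈ 112 km.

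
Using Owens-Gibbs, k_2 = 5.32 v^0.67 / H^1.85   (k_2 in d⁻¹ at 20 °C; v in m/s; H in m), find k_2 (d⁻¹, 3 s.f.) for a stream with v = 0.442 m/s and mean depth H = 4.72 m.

k_2 = 5.32 × 0.442^0.67 / 4.72^1.85 = 5.32 × 0.5787 / 17.65 = 0.1744 d⁻¹.

k_2 ≈ 0.174 d⁻¹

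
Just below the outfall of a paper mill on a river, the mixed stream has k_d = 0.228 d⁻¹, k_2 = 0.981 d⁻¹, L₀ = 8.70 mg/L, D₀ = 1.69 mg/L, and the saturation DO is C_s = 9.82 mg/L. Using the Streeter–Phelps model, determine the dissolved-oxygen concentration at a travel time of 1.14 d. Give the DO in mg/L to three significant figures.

DO ≈ 8.10 mg/L

k_d L₀/(k_2−k_d) = 0.228×8.70/(0.981−0.228) = 1.984/0.7530 = 2.634 mg/L.
e^(−k_d t) = e^(−0.228×1.140) = 0.7711; e^(−k_2 t) = e^(−0.981×1.140) = 0.3268.
D = 2.634 × (0.7711 − 0.3268) + 1.69 × 0.3268 = 1.170 + 0.5523 = 1.723 mg/L.
DO = C_s − D = 9.82 − 1.723 = 8.097 mg/L.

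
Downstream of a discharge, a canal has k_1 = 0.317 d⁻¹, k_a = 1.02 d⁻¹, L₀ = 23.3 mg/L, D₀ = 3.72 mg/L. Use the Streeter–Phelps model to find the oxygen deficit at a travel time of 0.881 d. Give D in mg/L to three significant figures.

D ≈ 5.18 mg/L

k_1 L₀/(k_a−k_1) = 0.317×23.3/(1.02−0.317) = 7.386/0.7030 = 10.51 mg/L.
e^(−k_1 t) = e^(−0.317×0.8810) = 0.7563; e^(−k_a t) = e^(−1.02×0.8810) = 0.4071.
D = 10.51 × (0.7563 − 0.4071) + 3.72 × 0.4071 = 3.669 + 1.515 = 5.183 mg/L.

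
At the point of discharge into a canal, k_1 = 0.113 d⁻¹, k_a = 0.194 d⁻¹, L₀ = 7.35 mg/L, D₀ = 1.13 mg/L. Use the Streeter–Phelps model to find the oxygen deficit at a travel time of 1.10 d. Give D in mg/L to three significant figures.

k_1 L₀/(k_a−k_1) = 0.113×7.35/(0.194−0.113) = 0.8306/0.08100 = 10.25 mg/L.
e^(−k_1 t) = e^(−0.113×1.100) = 0.8831; e^(−k_a t) = e^(−0.194×1.100) = 0.8078.
D = 10.25 × (0.8831 − 0.8078) + 1.13 × 0.8078 = 0.7719 + 0.9129 = 1.685 mg/L.

D ≈ 1.68 mg/L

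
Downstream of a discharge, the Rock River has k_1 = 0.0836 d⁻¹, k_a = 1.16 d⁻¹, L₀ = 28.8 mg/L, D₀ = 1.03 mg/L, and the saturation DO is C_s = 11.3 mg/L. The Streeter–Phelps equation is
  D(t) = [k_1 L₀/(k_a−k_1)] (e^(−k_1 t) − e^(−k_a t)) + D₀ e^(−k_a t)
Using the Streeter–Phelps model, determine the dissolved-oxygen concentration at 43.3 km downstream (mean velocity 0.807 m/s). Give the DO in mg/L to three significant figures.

Travel time t = x/v = 43.3 km / (0.807 m/s) = 43300 m / 0.807 m/s = 53660 s = 0.6210 d.
k_1 L₀/(k_a−k_1) = 0.0836×28.8/(1.16−0.0836) = 2.408/1.076 = 2.237 mg/L.
e^(−k_1 t) = e^(−0.0836×0.6210) = 0.9494; e^(−k_a t) = e^(−1.16×0.6210) = 0.4866.
D = 2.237 × (0.9494 − 0.4866) + 1.03 × 0.4866 = 1.035 + 0.5012 = 1.536 mg/L.
DO = C_s − D = 11.3 − 1.536 = 9.764 mg/L.

DO ≈ 9.76 mg/L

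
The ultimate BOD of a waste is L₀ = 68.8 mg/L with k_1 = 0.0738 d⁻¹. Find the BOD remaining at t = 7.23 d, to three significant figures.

L ≈ 40.4 mg/L

L_t = L₀ e^(−k_1 t) = 68.8 × e^(−0.0738×7.23) = 68.8 × 0.5865 = 40.35 mg/L.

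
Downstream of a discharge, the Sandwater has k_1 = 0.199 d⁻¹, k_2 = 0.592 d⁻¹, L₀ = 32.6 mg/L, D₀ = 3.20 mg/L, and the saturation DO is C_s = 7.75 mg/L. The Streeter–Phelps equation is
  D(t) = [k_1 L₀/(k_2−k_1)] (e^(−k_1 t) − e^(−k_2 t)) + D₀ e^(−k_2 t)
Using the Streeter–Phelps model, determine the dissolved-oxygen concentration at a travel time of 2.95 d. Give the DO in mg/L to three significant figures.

DO ≈ 0.893 mg/L

k_1 L₀/(k_2−k_1) = 0.199×32.6/(0.592−0.199) = 6.487/0.3930 = 16.51 mg/L.
e^(−k_1 t) = e^(−0.199×2.950) = 0.5560; e^(−k_2 t) = e^(−0.592×2.950) = 0.1744.
D = 16.51 × (0.5560 − 0.1744) + 3.20 × 0.1744 = 6.299 + 0.5581 = 6.857 mg/L.
DO = C_s − D = 7.75 − 6.857 = 0.8933 mg/L.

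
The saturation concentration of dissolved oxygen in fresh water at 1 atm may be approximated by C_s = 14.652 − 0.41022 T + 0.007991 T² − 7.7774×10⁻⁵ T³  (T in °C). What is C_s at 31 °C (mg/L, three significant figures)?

C_s = 14.652 − 0.41022×31 + 0.007991×31² − 7.7774×10⁻⁵×31³ = 7.298 mg/L.

C_s ≈ 7.30 mg/L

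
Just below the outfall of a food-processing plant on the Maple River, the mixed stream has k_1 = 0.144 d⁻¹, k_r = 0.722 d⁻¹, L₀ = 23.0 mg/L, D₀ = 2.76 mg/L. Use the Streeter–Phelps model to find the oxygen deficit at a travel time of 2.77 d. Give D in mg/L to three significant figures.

D ≈ 3.44 mg/L

k_1 L₀/(k_r−k_1) = 0.144×23.0/(0.722−0.144) = 3.312/0.5780 = 5.730 mg/L.
e^(−k_1 t) = e^(−0.144×2.770) = 0.6711; e^(−k_r t) = e^(−0.722×2.770) = 0.1353.
D = 5.730 × (0.6711 − 0.1353) + 2.76 × 0.1353 = 3.070 + 0.3735 = 3.443 mg/L.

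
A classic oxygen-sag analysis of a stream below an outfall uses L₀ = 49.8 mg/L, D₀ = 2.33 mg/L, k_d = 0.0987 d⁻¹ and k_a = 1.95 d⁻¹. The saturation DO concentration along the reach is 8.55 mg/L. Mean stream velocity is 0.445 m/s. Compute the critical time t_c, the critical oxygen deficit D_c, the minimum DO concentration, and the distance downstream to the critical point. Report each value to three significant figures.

t_c ≈ 0.477 d; D_c ≈ 2.40 mg/L; min DO ≈ 6.15 mg/L; x_c ≈ 18.3 km

With k_a/k_d = 19.76 and 1 − D₀(k_a−k_d)/(k_d L₀) = 0.1224,
t_c = ln(19.76 × 0.1224) / (1.95 − 0.0987) = ln(2.419) / 1.851 = 0.8832/1.851 = 0.4771 d.
L(t_c) = L₀ e^(−k_d t_c) = 49.8 × 0.9540 = 47.51 mg/L, and at the critical point k_a D_c = k_d L, so D_c = (0.0987/1.95) × 47.51 = 2.405 mg/L.
Minimum DO = C_s − D_c = 8.55 − 2.405 = 6.145 mg/L.
x_c = v t_c = 0.445 m/s × 0.4771 d × 86400 s/d = 18340 m ≈ 18.3 km.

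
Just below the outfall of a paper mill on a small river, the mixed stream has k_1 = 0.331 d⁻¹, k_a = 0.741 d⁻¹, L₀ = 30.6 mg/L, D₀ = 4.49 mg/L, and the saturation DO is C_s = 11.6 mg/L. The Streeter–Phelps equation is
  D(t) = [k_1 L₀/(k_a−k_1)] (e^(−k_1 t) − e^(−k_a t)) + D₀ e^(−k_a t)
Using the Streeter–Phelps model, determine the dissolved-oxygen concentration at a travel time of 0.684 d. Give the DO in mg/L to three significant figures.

DO ≈ 4.08 mg/L

k_1 L₀/(k_a−k_1) = 0.331×30.6/(0.741−0.331) = 10.13/0.4100 = 24.70 mg/L.
e^(−k_1 t) = e^(−0.331×0.6840) = 0.7974; e^(−k_a t) = e^(−0.741×0.6840) = 0.6024.
D = 24.70 × (0.7974 − 0.6024) + 4.49 × 0.6024 = 4.817 + 2.705 = 7.522 mg/L.
DO = C_s − D = 11.6 − 7.522 = 4.078 mg/L.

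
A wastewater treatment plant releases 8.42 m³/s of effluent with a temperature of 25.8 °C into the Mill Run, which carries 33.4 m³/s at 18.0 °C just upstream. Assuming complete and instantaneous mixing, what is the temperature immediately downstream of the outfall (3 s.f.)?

19.6 °C

Flow-weighted mixing: C = (Q_r C_r + Q_w C_w)/(Q_r + Q_w)
= (33.4×18.0 + 8.42×25.8)/(33.4 + 8.42) = 818.4/41.82 = 19.57 °C.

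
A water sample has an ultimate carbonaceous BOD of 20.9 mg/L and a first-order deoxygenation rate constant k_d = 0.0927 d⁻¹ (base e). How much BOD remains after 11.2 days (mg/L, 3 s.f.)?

L_t = L₀ e^(−k_d t) = 20.9 × e^(−0.0927×11.2) = 20.9 × 0.3541 = 7.400 mg/L.

L ≈ 7.40 mg/L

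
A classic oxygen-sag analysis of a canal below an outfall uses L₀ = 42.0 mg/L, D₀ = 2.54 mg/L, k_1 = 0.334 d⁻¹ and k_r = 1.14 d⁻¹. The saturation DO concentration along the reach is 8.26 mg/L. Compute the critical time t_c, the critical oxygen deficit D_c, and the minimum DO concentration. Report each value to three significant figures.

t_c ≈ 1.33 d; D_c ≈ 7.90 mg/L; min DO ≈ 0.361 mg/L

t_c = [1/(k_r−k_1)] ln[(k_r/k_1)(1 − D₀(k_r−k_1)/(k_1 L₀))]
= [1/(1.14−0.334)] ln[(1.14/0.334)(1 − 2.54×0.8060/(0.334×42.0))]
= (1/0.8060) ln[3.413 × 0.8541] = 1.241 × ln(2.915) = 1.241 × 1.070 = 1.327 d.
D_c = (k_1/k_r) L₀ e^(−k_1 t_c) = (0.334/1.14) × 42.0 × e^(−0.334×1.327) = 0.2930 × 42.0 × 0.6419 = 7.899 mg/L.
Minimum DO = C_s − D_c = 8.26 − 7.899 = 0.3615 mg/L.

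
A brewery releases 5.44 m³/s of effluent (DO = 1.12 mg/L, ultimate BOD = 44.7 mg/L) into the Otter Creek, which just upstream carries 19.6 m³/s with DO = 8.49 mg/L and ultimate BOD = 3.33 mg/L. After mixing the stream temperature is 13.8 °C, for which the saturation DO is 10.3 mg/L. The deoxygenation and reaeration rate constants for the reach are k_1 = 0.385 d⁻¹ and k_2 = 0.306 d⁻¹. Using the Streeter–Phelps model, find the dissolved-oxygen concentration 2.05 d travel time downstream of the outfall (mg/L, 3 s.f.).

DO ≈ 3.69 mg/L

Mixed DO = (19.6×8.49 + 5.44×1.12)/(19.6+5.44) = 172.5/25.04 = 6.889 mg/L.
Mixed L₀ = (19.6×3.33 + 5.44×44.7)/(25.04) = 308.4/25.04 = 12.32 mg/L.
Initial deficit D₀ = C_s − DO₀ = 10.3 − 6.889 = 3.411 mg/L.
D(2.05) = [0.385×12.32/(0.306−0.385)](e^(−0.385×2.05) − e^(−0.306×2.05)) + 3.411 e^(−0.306×2.05)
= -60.03 × (0.4542 − 0.5340) + 3.411 × 0.5340 = 6.615 mg/L.
DO = 10.3 − 6.615 = 3.685 mg/L.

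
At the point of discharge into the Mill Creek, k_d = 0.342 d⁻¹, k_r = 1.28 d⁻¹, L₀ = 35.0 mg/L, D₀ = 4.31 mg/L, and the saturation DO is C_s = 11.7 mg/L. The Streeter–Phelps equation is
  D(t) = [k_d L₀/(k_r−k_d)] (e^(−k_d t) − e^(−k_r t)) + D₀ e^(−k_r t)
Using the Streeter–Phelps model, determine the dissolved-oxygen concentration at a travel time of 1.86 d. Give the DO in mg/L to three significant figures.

k_d L₀/(k_r−k_d) = 0.342×35.0/(1.28−0.342) = 11.97/0.9380 = 12.76 mg/L.
e^(−k_d t) = e^(−0.342×1.860) = 0.5293; e^(−k_r t) = e^(−1.28×1.860) = 0.09248.
D = 12.76 × (0.5293 − 0.09248) + 4.31 × 0.09248 = 5.575 + 0.3986 = 5.974 mg/L.
DO = C_s − D = 11.7 − 5.974 = 5.726 mg/L.

DO ≈ 5.73 mg/L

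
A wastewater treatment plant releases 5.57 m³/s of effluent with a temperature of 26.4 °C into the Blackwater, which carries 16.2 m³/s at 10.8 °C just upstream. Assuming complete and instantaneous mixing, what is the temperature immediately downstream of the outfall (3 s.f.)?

14.8 °C

Flow-weighted mixing: C = (Q_r C_r + Q_w C_w)/(Q_r + Q_w)
= (16.2×10.8 + 5.57×26.4)/(16.2 + 5.57) = 322.0/21.77 = 14.79 °C.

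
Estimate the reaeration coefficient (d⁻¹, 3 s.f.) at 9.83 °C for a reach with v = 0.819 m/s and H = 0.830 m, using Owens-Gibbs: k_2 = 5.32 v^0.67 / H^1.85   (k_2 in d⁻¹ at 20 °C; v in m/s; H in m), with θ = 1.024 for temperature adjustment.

k_2 ≈ 5.16 d⁻¹

k_2(20) = 5.32 × 0.819^0.67 / 0.830^1.85 = 5.32 × 0.8748 / 0.7084 = 6.569 d⁻¹.
k_2(9.83) = 6.569 × 1.024^(9.83−20) = 6.569 × 0.7857 = 5.161 d⁻¹.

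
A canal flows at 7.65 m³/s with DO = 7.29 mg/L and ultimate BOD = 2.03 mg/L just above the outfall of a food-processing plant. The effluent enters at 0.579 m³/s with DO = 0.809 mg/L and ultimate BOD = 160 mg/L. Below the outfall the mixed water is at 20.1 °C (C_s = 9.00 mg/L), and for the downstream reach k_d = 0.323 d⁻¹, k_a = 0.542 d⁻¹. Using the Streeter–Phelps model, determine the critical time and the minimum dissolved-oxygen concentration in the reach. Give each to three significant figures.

Mixed DO = (7.65×7.29 + 0.579×0.809)/(7.65+0.579) = 56.24/8.229 = 6.834 mg/L.
Mixed L₀ = (7.65×2.03 + 0.579×160)/(8.229) = 108.2/8.229 = 13.14 mg/L.
Initial deficit D₀ = C_s − DO₀ = 9.00 − 6.834 = 2.166 mg/L.
t_c = (1/0.2190) ln[(0.542/0.323)(1 − 2.166×0.2190/(0.323×13.14))] = 4.566 × ln(1.491) = 1.823 d.
D_c = (0.323/0.542) × 13.14 × e^(−0.323×1.823) = 0.5959 × 13.14 × 0.5551 = 4.348 mg/L.
Minimum DO = 9.00 − 4.348 = 4.652 mg/L.

t_c ≈ 1.82 d; minimum DO ≈ 4.65 mg/L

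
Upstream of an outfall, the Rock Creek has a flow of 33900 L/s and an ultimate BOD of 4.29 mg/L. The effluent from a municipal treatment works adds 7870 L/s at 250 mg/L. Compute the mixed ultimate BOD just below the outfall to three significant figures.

Flow-weighted mixing: C = (Q_r C_r + Q_w C_w)/(Q_r + Q_w)
= (33900×4.29 + 7870×250)/(33900 + 7870) = 2.113×10^6/41770 = 50.58 mg/L.

50.6 mg/L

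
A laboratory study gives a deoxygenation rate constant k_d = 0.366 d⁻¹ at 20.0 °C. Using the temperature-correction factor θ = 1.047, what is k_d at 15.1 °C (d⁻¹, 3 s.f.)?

k_d ≈ 0.292 d⁻¹

k_d(T₂) = k_d(T₁) · θ^(T₂−T₁) = 0.366 × 1.047^(15.1−20.0)
= 0.366 × 1.047^-4.90 = 0.366 × 0.7985 = 0.2922 d⁻¹.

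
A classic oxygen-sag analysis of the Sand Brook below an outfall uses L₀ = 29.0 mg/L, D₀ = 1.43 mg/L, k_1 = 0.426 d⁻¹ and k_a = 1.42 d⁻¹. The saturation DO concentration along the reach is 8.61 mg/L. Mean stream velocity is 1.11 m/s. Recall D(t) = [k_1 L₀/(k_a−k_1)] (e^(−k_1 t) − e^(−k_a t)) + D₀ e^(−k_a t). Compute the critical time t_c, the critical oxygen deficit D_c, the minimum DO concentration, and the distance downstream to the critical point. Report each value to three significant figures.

t_c = [1/(k_a−k_1)] ln[(k_a/k_1)(1 − D₀(k_a−k_1)/(k_1 L₀))]
= [1/(1.42−0.426)] ln[(1.42/0.426)(1 − 1.43×0.9940/(0.426×29.0))]
= (1/0.9940) ln[3.333 × 0.8849] = 1.006 × ln(2.950) = 1.006 × 1.082 = 1.088 d.
D_c = (k_1/k_a) L₀ e^(−k_1 t_c) = (0.426/1.42) × 29.0 × e^(−0.426×1.088) = 0.3000 × 29.0 × 0.6290 = 5.472 mg/L.
Minimum DO = C_s − D_c = 8.61 − 5.472 = 3.138 mg/L.
x_c = v t_c = 1.11 m/s × 1.088 d × 86400 s/d = 104400 m ≈ 104 km.

t_c ≈ 1.09 d; D_c ≈ 5.47 mg/L; min DO ≈ 3.14 mg/L; x_c ≈ 104 km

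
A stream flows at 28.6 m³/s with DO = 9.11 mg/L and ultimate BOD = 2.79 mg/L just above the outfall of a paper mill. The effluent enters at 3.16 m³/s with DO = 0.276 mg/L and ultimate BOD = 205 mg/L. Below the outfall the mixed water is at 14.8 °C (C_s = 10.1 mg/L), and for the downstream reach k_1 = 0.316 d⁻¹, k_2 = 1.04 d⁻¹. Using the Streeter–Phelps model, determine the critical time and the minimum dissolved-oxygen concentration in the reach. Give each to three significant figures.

Mixed DO = (28.6×9.11 + 3.16×0.276)/(28.6+3.16) = 261.4/31.76 = 8.231 mg/L.
Mixed L₀ = (28.6×2.79 + 3.16×205)/(31.76) = 727.6/31.76 = 22.91 mg/L.
Initial deficit D₀ = C_s − DO₀ = 10.1 − 8.231 = 1.869 mg/L.
t_c = (1/0.7240) ln[(1.04/0.316)(1 − 1.869×0.7240/(0.316×22.91))] = 1.381 × ln(2.676) = 1.360 d.
D_c = (0.316/1.04) × 22.91 × e^(−0.316×1.360) = 0.3038 × 22.91 × 0.6508 = 4.530 mg/L.
Minimum DO = 10.1 − 4.530 = 5.570 mg/L.

t_c ≈ 1.36 d; minimum DO ≈ 5.57 mg/L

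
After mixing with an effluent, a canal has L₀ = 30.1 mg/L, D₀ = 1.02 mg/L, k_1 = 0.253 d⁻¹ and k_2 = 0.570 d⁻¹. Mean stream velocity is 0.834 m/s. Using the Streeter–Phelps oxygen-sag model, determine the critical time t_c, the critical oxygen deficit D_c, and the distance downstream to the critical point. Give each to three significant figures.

t_c = [1/(k_2−k_1)] ln[(k_2/k_1)(1 − D₀(k_2−k_1)/(k_1 L₀))]
= [1/(0.570−0.253)] ln[(0.570/0.253)(1 − 1.02×0.3170/(0.253×30.1))]
= (1/0.3170) ln[2.253 × 0.9575] = 3.155 × ln(2.157) = 3.155 × 0.7689 = 2.425 d.
L(t_c) = L₀ e^(−k_1 t_c) = 30.1 × 0.5414 = 16.30 mg/L, and at the critical point k_2 D_c = k_1 L, so D_c = (0.253/0.570) × 16.30 = 7.233 mg/L.
x_c = v t_c = 0.834 m/s × 2.425 d × 86400 s/d = 174800 m ≈ 175 km.

t_c ≈ 2.43 d; D_c ≈ 7.23 mg/L; x_c ≈ 175 km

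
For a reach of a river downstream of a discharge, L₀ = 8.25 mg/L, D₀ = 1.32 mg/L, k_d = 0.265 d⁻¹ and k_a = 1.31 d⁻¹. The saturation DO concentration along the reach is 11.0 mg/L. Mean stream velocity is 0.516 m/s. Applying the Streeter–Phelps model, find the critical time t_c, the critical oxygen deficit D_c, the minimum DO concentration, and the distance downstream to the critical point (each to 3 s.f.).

t_c ≈ 0.575 d; D_c ≈ 1.43 mg/L; min DO ≈ 9.57 mg/L; x_c ≈ 25.7 km

t_c = [1/(k_a−k_d)] ln[(k_a/k_d)(1 − D₀(k_a−k_d)/(k_d L₀))]
= [1/(1.31−0.265)] ln[(1.31/0.265)(1 − 1.32×1.045/(0.265×8.25))]
= (1/1.045) ln[4.943 × 0.3691] = 0.9569 × ln(1.824) = 0.9569 × 0.6012 = 0.5754 d.
D_c = (k_d/k_a) L₀ e^(−k_d t_c) = (0.265/1.31) × 8.25 × e^(−0.265×0.5754) = 0.2023 × 8.25 × 0.8586 = 1.433 mg/L.
Minimum DO = C_s − D_c = 11.0 − 1.433 = 9.567 mg/L.
x_c = v t_c = 0.516 m/s × 0.5754 d × 86400 s/d = 25650 m ≈ 25.7 km.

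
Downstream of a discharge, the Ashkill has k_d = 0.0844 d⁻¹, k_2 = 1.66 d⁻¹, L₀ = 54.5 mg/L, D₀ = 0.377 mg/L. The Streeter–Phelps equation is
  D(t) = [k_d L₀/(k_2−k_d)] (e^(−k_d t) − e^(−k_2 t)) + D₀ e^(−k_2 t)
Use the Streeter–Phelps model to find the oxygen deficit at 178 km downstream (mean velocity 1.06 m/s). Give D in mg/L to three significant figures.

D ≈ 2.38 mg/L

Travel time t = x/v = 178 km / (1.06 m/s) = 178000 m / 1.06 m/s = 167900 s = 1.944 d.
k_d L₀/(k_2−k_d) = 0.0844×54.5/(1.66−0.0844) = 4.600/1.576 = 2.919 mg/L.
e^(−k_d t) = e^(−0.0844×1.944) = 0.8487; e^(−k_2 t) = e^(−1.66×1.944) = 0.03970.
D = 2.919 × (0.8487 − 0.03970) + 0.377 × 0.03970 = 2.362 + 0.01497 = 2.377 mg/L.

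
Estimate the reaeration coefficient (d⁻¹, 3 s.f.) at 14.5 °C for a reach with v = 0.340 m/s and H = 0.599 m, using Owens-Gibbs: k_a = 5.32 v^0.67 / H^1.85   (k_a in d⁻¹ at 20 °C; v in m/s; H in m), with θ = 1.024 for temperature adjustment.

k_a(20) = 5.32 × 0.340^0.67 / 0.599^1.85 = 5.32 × 0.4854 / 0.3875 = 6.664 d⁻¹.
k_a(14.5) = 6.664 × 1.024^(14.5−20) = 6.664 × 0.8777 = 5.849 d⁻¹.

k_a ≈ 5.85 d⁻¹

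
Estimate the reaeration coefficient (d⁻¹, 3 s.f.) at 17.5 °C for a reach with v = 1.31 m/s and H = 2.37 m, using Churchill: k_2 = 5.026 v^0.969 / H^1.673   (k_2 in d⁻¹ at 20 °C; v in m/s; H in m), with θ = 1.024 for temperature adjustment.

k_2(20) = 5.026 × 1.31^0.969 / 2.37^1.673 = 5.026 × 1.299 / 4.236 = 1.541 d⁻¹.
k_2(17.5) = 1.541 × 1.024^(17.5−20) = 1.541 × 0.9424 = 1.453 d⁻¹.

k_2 ≈ 1.45 d⁻¹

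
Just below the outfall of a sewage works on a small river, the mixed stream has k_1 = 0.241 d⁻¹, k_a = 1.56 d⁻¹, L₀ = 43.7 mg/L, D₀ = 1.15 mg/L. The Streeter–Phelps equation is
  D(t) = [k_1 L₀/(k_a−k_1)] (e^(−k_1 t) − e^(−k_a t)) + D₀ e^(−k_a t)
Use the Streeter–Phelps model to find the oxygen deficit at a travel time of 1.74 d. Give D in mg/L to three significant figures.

k_1 L₀/(k_a−k_1) = 0.241×43.7/(1.56−0.241) = 10.53/1.319 = 7.985 mg/L.
e^(−k_1 t) = e^(−0.241×1.740) = 0.6575; e^(−k_a t) = e^(−1.56×1.740) = 0.06624.
D = 7.985 × (0.6575 − 0.06624) + 1.15 × 0.06624 = 4.721 + 0.07618 = 4.797 mg/L.

D ≈ 4.80 mg/L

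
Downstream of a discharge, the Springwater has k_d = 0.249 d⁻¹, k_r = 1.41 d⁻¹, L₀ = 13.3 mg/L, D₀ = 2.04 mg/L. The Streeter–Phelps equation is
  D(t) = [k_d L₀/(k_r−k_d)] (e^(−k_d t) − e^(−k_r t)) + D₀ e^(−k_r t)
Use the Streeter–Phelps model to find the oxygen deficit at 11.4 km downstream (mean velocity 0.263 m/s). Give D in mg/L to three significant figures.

Travel time t = x/v = 11.4 km / (0.263 m/s) = 11400 m / 0.263 m/s = 43350 s = 0.5017 d.
k_d L₀/(k_r−k_d) = 0.249×13.3/(1.41−0.249) = 3.312/1.161 = 2.852 mg/L.
e^(−k_d t) = e^(−0.249×0.5017) = 0.8826; e^(−k_r t) = e^(−1.41×0.5017) = 0.4929.
D = 2.852 × (0.8826 − 0.4929) + 2.04 × 0.4929 = 1.111 + 1.006 = 2.117 mg/L.

D ≈ 2.12 mg/L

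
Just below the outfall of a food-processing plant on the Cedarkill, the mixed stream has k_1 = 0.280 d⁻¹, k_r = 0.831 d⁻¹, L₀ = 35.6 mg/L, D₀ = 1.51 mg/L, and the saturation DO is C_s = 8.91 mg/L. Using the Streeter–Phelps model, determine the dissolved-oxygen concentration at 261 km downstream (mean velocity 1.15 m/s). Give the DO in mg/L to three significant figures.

DO ≈ 2.11 mg/L

Travel time t = x/v = 261 km / (1.15 m/s) = 261000 m / 1.15 m/s = 227000 s = 2.627 d.
k_1 L₀/(k_r−k_1) = 0.280×35.6/(0.831−0.280) = 9.968/0.5510 = 18.09 mg/L.
e^(−k_1 t) = e^(−0.280×2.627) = 0.4793; e^(−k_r t) = e^(−0.831×2.627) = 0.1127.
D = 18.09 × (0.4793 − 0.1127) + 1.51 × 0.1127 = 6.631 + 0.1702 = 6.801 mg/L.
DO = C_s − D = 8.91 − 6.801 = 2.109 mg/L.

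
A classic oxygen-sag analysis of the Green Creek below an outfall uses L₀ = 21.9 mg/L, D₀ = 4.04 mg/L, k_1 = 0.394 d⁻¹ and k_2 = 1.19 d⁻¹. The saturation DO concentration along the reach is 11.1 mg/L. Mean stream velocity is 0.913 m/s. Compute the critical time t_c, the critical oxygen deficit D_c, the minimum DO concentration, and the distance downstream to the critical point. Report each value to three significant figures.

t_c ≈ 0.803 d; D_c ≈ 5.28 mg/L; min DO ≈ 5.82 mg/L; x_c ≈ 63.3 km

t_c = [1/(k_2−k_1)] ln[(k_2/k_1)(1 − D₀(k_2−k_1)/(k_1 L₀))]
= [1/(1.19−0.394)] ln[(1.19/0.394)(1 − 4.04×0.7960/(0.394×21.9))]
= (1/0.7960) ln[3.020 × 0.6273] = 1.256 × ln(1.895) = 1.256 × 0.6390 = 0.8028 d.
D_c = (k_1/k_2) L₀ e^(−k_1 t_c) = (0.394/1.19) × 21.9 × e^(−0.394×0.8028) = 0.3311 × 21.9 × 0.7288 = 5.285 mg/L.
Minimum DO = C_s − D_c = 11.1 − 5.285 = 5.815 mg/L.
x_c = v t_c = 0.913 m/s × 0.8028 d × 86400 s/d = 63330 m ≈ 63.3 km.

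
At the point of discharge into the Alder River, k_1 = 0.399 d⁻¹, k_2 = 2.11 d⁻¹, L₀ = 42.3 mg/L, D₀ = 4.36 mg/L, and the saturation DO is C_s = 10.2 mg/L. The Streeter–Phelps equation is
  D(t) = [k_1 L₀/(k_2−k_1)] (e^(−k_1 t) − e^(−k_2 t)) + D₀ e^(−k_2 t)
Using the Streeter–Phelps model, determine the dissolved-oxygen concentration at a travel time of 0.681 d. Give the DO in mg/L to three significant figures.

DO ≈ 3.99 mg/L

k_1 L₀/(k_2−k_1) = 0.399×42.3/(2.11−0.399) = 16.88/1.711 = 9.864 mg/L.
e^(−k_1 t) = e^(−0.399×0.6810) = 0.7621; e^(−k_2 t) = e^(−2.11×0.6810) = 0.2377.
D = 9.864 × (0.7621 − 0.2377) + 4.36 × 0.2377 = 5.173 + 1.036 = 6.209 mg/L.
DO = C_s − D = 10.2 − 6.209 = 3.991 mg/L.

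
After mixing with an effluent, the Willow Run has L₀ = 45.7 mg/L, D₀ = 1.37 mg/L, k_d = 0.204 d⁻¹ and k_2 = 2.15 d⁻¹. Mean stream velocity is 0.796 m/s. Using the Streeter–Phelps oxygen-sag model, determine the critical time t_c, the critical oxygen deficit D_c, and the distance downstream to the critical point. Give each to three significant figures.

With k_2/k_d = 10.54 and 1 − D₀(k_2−k_d)/(k_d L₀) = 0.7140,
t_c = ln(10.54 × 0.7140) / (2.15 − 0.204) = ln(7.525) / 1.946 = 2.018/1.946 = 1.037 d.
L(t_c) = L₀ e^(−k_d t_c) = 45.7 × 0.8093 = 36.99 mg/L, and at the critical point k_2 D_c = k_d L, so D_c = (0.204/2.15) × 36.99 = 3.509 mg/L.
x_c = v t_c = 0.796 m/s × 1.037 d × 86400 s/d = 71330 m ≈ 71.3 km.

t_c ≈ 1.04 d; D_c ≈ 3.51 mg/L; x_c ≈ 71.3 km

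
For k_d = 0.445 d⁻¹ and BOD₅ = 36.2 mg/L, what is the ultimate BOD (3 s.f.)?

BOD₅ = L₀(1 − e^(−5k_d)) ⇒ L₀ = BOD₅ / (1 − e^(−5×0.445))
= 36.2 / (1 − 0.1081) = 36.2 / 0.8919 = 40.59 mg/L.

L₀ ≈ 40.6 mg/L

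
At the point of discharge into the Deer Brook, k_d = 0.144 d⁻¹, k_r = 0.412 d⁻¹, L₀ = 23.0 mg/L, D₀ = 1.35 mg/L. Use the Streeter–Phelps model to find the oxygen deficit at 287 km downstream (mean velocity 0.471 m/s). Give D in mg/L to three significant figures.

Travel time t = x/v = 287 km / (0.471 m/s) = 287000 m / 0.471 m/s = 609300 s = 7.053 d.
k_d L₀/(k_r−k_d) = 0.144×23.0/(0.412−0.144) = 3.312/0.2680 = 12.36 mg/L.
e^(−k_d t) = e^(−0.144×7.053) = 0.3622; e^(−k_r t) = e^(−0.412×7.053) = 0.05471.
D = 12.36 × (0.3622 − 0.05471) + 1.35 × 0.05471 = 3.800 + 0.07386 = 3.874 mg/L.

D ≈ 3.87 mg/L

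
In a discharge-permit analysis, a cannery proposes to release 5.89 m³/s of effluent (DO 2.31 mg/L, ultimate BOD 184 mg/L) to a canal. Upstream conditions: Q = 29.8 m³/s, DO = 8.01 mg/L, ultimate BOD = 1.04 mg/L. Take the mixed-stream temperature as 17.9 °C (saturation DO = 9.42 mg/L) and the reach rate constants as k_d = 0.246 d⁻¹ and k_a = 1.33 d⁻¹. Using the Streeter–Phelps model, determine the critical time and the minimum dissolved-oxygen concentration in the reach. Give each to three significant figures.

t_c ≈ 1.19 d; minimum DO ≈ 5.10 mg/L

Mixed DO = (29.8×8.01 + 5.89×2.31)/(29.8+5.89) = 252.3/35.69 = 7.069 mg/L.
Mixed L₀ = (29.8×1.04 + 5.89×184)/(35.69) = 1115/35.69 = 31.23 mg/L.
Initial deficit D₀ = C_s − DO₀ = 9.42 − 7.069 = 2.351 mg/L.
t_c = (1/1.084) ln[(1.33/0.246)(1 − 2.351×1.084/(0.246×31.23))] = 0.9225 × ln(3.614) = 1.185 d.
D_c = (0.246/1.33) × 31.23 × e^(−0.246×1.185) = 0.1850 × 31.23 × 0.7471 = 4.316 mg/L.
Minimum DO = 9.42 − 4.316 = 5.104 mg/L.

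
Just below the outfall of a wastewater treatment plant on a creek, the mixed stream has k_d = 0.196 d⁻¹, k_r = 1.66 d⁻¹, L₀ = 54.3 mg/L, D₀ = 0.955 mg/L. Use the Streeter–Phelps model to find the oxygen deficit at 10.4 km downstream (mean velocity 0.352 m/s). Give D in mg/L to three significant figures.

D ≈ 3.22 mg/L

Travel time t = x/v = 10.4 km / (0.352 m/s) = 10400 m / 0.352 m/s = 29550 s = 0.3420 d.
k_d L₀/(k_r−k_d) = 0.196×54.3/(1.66−0.196) = 10.64/1.464 = 7.270 mg/L.
e^(−k_d t) = e^(−0.196×0.3420) = 0.9352; e^(−k_r t) = e^(−1.66×0.3420) = 0.5669.
D = 7.270 × (0.9352 − 0.5669) + 0.955 × 0.5669 = 2.678 + 0.5413 = 3.219 mg/L.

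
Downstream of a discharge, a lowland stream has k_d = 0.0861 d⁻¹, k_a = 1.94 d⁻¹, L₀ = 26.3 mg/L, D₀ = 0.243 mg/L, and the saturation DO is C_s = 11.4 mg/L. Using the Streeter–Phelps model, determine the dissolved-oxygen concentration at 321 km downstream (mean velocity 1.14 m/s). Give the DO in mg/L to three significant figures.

Travel time t = x/v = 321 km / (1.14 m/s) = 321000 m / 1.14 m/s = 281600 s = 3.259 d.
k_d L₀/(k_a−k_d) = 0.0861×26.3/(1.94−0.0861) = 2.264/1.854 = 1.221 mg/L.
e^(−k_d t) = e^(−0.0861×3.259) = 0.7553; e^(−k_a t) = e^(−1.94×3.259) = 0.001795.
D = 1.221 × (0.7553 − 0.001795) + 0.243 × 0.001795 = 0.9204 + 0.0004363 = 0.9208 mg/L.
DO = C_s − D = 11.4 − 0.9208 = 10.48 mg/L.

DO ≈ 10.5 mg/L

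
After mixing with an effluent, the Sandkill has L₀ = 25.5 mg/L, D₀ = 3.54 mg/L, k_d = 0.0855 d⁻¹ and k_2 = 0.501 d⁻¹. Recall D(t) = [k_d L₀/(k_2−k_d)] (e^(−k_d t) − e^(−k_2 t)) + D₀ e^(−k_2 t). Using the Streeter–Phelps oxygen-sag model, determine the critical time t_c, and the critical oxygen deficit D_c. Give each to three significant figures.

At the critical point dD/dt = 0, so k_d L₀ e^(−k_d t) = k_2 D. Substituting D(t) from the Streeter–Phelps equation and solving for t gives
t_c = ln[(k_2/k_d)(1 − D₀(k_2−k_d)/(k_d L₀))] / (k_2−k_d).
Here k_2−k_d = 0.4155 d⁻¹ and 1 − D₀(k_2−k_d)/(k_d L₀) = 1 − 3.54×0.4155/(0.0855×25.5) = 0.3254, so
t_c = ln(5.860 × 0.3254) / 0.4155 = 0.6453 / 0.4155 = 1.553 d.
L(t_c) = L₀ e^(−k_d t_c) = 25.5 × 0.8757 = 22.33 mg/L, and at the critical point k_2 D_c = k_d L, so D_c = (0.0855/0.501) × 22.33 = 3.811 mg/L.

t_c ≈ 1.55 d; D_c ≈ 3.81 mg/L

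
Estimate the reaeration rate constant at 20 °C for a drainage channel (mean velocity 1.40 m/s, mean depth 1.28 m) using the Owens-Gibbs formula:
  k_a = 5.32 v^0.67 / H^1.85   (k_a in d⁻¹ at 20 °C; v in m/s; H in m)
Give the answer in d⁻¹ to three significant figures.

k_a = 5.32 × 1.40^0.67 / 1.28^1.85 = 5.32 × 1.253 / 1.579 = 4.222 d⁻¹.

k_a ≈ 4.22 d⁻¹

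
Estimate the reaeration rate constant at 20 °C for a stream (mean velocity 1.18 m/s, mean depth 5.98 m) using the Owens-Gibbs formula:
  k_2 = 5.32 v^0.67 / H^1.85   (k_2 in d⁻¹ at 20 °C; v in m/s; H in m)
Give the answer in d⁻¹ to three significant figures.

k_2 = 5.32 × 1.18^0.67 / 5.98^1.85 = 5.32 × 1.117 / 27.35 = 0.2174 d⁻¹.

k_2 ≈ 0.217 d⁻¹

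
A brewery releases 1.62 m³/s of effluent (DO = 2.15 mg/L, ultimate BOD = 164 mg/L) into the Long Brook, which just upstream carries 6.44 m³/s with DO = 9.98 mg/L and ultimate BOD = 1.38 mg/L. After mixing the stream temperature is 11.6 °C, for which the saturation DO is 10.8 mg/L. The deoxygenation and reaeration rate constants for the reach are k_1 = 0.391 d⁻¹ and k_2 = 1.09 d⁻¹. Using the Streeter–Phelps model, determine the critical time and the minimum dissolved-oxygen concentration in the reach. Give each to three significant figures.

Mixed DO = (6.44×9.98 + 1.62×2.15)/(6.44+1.62) = 67.75/8.060 = 8.406 mg/L.
Mixed L₀ = (6.44×1.38 + 1.62×164)/(8.060) = 274.6/8.060 = 34.07 mg/L.
Initial deficit D₀ = C_s − DO₀ = 10.8 − 8.406 = 2.394 mg/L.
t_c = (1/0.6990) ln[(1.09/0.391)(1 − 2.394×0.6990/(0.391×34.07))] = 1.431 × ln(2.438) = 1.275 d.
D_c = (0.391/1.09) × 34.07 × e^(−0.391×1.275) = 0.3587 × 34.07 × 0.6075 = 7.424 mg/L.
Minimum DO = 10.8 − 7.424 = 3.376 mg/L.

t_c ≈ 1.27 d; minimum DO ≈ 3.38 mg/L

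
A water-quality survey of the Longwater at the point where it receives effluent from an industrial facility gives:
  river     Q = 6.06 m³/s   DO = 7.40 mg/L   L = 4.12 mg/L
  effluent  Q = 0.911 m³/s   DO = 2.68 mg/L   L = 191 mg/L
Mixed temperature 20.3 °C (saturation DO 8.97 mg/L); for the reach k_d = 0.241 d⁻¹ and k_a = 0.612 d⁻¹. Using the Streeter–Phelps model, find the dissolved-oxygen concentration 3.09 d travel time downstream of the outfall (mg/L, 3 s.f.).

DO ≈ 2.63 mg/L

Mixed DO = (6.06×7.40 + 0.911×2.68)/(6.06+0.911) = 47.29/6.971 = 6.783 mg/L.
Mixed L₀ = (6.06×4.12 + 0.911×191)/(6.971) = 199.0/6.971 = 28.54 mg/L.
Initial deficit D₀ = C_s − DO₀ = 8.97 − 6.783 = 2.187 mg/L.
D(3.09) = [0.241×28.54/(0.612−0.241)](e^(−0.241×3.09) − e^(−0.612×3.09)) + 2.187 e^(−0.612×3.09)
= 18.54 × (0.4749 − 0.1509) + 2.187 × 0.1509 = 6.337 mg/L.
DO = 8.97 − 6.337 = 2.633 mg/L.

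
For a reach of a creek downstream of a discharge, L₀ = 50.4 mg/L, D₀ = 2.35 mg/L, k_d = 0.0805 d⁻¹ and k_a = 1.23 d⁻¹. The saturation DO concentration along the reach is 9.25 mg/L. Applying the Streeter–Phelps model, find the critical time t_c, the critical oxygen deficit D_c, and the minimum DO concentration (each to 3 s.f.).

t_c = [1/(k_a−k_d)] ln[(k_a/k_d)(1 − D₀(k_a−k_d)/(k_d L₀))]
= [1/(1.23−0.0805)] ln[(1.23/0.0805)(1 − 2.35×1.149/(0.0805×50.4))]
= (1/1.149) ln[15.28 × 0.3342] = 0.8699 × ln(5.106) = 0.8699 × 1.630 = 1.418 d.
D_c = (k_d/k_a) L₀ e^(−k_d t_c) = (0.0805/1.23) × 50.4 × e^(−0.0805×1.418) = 0.06545 × 50.4 × 0.8921 = 2.943 mg/L.
Minimum DO = C_s − D_c = 9.25 − 2.943 = 6.307 mg/L.

t_c ≈ 1.42 d; D_c ≈ 2.94 mg/L; min DO ≈ 6.31 mg/L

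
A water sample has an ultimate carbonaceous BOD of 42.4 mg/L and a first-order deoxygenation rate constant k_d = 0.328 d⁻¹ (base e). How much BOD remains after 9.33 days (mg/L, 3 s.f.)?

L_t = L₀ e^(−k_d t) = 42.4 × e^(−0.328×9.33) = 42.4 × 0.04688 = 1.988 mg/L.

L ≈ 1.99 mg/L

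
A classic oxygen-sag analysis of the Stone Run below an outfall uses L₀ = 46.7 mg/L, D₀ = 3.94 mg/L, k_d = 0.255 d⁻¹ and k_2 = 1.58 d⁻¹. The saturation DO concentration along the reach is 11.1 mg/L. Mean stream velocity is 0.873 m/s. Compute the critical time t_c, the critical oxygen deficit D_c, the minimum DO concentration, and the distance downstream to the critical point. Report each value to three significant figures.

t_c ≈ 0.941 d; D_c ≈ 5.93 mg/L; min DO ≈ 5.17 mg/L; x_c ≈ 71.0 km

t_c = [1/(k_2−k_d)] ln[(k_2/k_d)(1 − D₀(k_2−k_d)/(k_d L₀))]
= [1/(1.58−0.255)] ln[(1.58/0.255)(1 − 3.94×1.325/(0.255×46.7))]
= (1/1.325) ln[6.196 × 0.5616] = 0.7547 × ln(3.480) = 0.7547 × 1.247 = 0.9411 d.
D_c = (k_d/k_2) L₀ e^(−k_d t_c) = (0.255/1.58) × 46.7 × e^(−0.255×0.9411) = 0.1614 × 46.7 × 0.7866 = 5.929 mg/L.
Minimum DO = C_s − D_c = 11.1 − 5.929 = 5.171 mg/L.
x_c = v t_c = 0.873 m/s × 0.9411 d × 86400 s/d = 70990 m ≈ 71.0 km.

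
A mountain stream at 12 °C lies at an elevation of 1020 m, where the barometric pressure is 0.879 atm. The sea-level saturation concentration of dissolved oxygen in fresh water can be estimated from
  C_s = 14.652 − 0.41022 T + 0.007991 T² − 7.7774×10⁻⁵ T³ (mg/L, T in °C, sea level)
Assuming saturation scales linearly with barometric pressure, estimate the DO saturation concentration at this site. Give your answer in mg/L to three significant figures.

C_s ≈ 9.45 mg/L

At sea level: C_s = 14.652 − 0.41022×12 + 0.007991×12² − 7.7774×10⁻⁵×12³ = 10.75 mg/L.
Pressure correction: C_s' = 10.75 × 0.879 = 9.445 mg/L.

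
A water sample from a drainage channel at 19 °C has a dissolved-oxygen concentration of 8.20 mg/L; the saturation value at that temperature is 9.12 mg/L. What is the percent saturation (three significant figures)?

% saturation = C/C_s × 100 = 8.20/9.12 × 100 = 89.9 %.

89.9 % saturation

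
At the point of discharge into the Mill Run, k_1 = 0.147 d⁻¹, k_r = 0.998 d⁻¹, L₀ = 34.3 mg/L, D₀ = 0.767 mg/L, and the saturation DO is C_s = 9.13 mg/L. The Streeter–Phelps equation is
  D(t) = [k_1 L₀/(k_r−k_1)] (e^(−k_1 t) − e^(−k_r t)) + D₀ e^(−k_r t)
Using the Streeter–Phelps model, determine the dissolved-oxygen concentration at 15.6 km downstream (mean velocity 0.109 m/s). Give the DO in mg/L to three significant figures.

Travel time t = x/v = 15.6 km / (0.109 m/s) = 15600 m / 0.109 m/s = 143100 s = 1.656 d.
k_1 L₀/(k_r−k_1) = 0.147×34.3/(0.998−0.147) = 5.042/0.8510 = 5.925 mg/L.
e^(−k_1 t) = e^(−0.147×1.656) = 0.7839; e^(−k_r t) = e^(−0.998×1.656) = 0.1914.
D = 5.925 × (0.7839 − 0.1914) + 0.767 × 0.1914 = 3.510 + 0.1468 = 3.657 mg/L.
DO = C_s − D = 9.13 − 3.657 = 5.473 mg/L.

DO ≈ 5.47 mg/L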